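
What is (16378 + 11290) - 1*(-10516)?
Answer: 38184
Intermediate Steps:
(16378 + 11290) - 1*(-10516) = 27668 + 10516 = 38184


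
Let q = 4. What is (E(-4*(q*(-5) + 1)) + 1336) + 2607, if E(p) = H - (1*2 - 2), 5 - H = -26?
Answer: 3974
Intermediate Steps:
H = 31 (H = 5 - 1*(-26) = 5 + 26 = 31)
E(p) = 31 (E(p) = 31 - (1*2 - 2) = 31 - (2 - 2) = 31 - 1*0 = 31 + 0 = 31)
(E(-4*(q*(-5) + 1)) + 1336) + 2607 = (31 + 1336) + 2607 = 1367 + 2607 = 3974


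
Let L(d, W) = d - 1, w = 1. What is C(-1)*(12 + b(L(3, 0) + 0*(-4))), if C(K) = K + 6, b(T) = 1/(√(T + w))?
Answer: 60 + 5*√3/3 ≈ 62.887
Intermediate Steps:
L(d, W) = -1 + d
b(T) = (1 + T)^(-½) (b(T) = 1/(√(T + 1)) = 1/(√(1 + T)) = (1 + T)^(-½))
C(K) = 6 + K
C(-1)*(12 + b(L(3, 0) + 0*(-4))) = (6 - 1)*(12 + (1 + ((-1 + 3) + 0*(-4)))^(-½)) = 5*(12 + (1 + (2 + 0))^(-½)) = 5*(12 + (1 + 2)^(-½)) = 5*(12 + 3^(-½)) = 5*(12 + √3/3) = 60 + 5*√3/3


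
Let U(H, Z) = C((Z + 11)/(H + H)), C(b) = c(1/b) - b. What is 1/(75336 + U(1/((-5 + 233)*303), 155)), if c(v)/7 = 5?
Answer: -1/5658601 ≈ -1.7672e-7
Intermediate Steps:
c(v) = 35 (c(v) = 7*5 = 35)
C(b) = 35 - b
U(H, Z) = 35 - (11 + Z)/(2*H) (U(H, Z) = 35 - (Z + 11)/(H + H) = 35 - (11 + Z)/(2*H))
1/(75336 + U(1/((-5 + 233)*303), 155)) = 1/(75336 + (-11 - 1*155 + 70*(1/((-5 + 233)*303)))/(2*((1/((-5 + 233)*303))))) = 1/(75336 + (-11 - 155 + 70*((1/303)/228))/(2*(((1/303)/228)))) = 1/(75336 + (-11 - 155 + 70*((1/228)*(1/303)))/(2*(((1/228)*(1/303))))) = 1/(75336 + (-11 - 155 + 70*(1/69084))/(2*(1/69084))) = 1/(75336 + (½)*69084*(-11 - 155 + 35/34542)) = 1/(75336 + (½)*69084*(-5733937/34542)) = 1/(75336 - 5733937) = 1/(-5658601) = -1/5658601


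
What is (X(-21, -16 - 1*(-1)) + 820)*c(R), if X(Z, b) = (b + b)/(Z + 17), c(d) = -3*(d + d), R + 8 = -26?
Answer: 168810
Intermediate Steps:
R = -34 (R = -8 - 26 = -34)
c(d) = -6*d
X(Z, b) = 2*b/(17 + Z) (X(Z, b) = (2*b)/(17 + Z) = 2*b/(17 + Z))
(X(-21, -16 - 1*(-1)) + 820)*c(R) = (2*(-16 - 1*(-1))/(17 - 21) + 820)*(-6*(-34)) = (2*(-16 + 1)/(-4) + 820)*204 = (2*(-15)*(-¼) + 820)*204 = (15/2 + 820)*204 = (1655/2)*204 = 168810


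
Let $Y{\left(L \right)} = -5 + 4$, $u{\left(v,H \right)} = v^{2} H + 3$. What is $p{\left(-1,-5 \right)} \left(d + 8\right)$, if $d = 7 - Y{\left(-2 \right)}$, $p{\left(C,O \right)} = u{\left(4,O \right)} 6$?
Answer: $-7392$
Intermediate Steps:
$u{\left(v,H \right)} = 3 + H v^{2}$ ($u{\left(v,H \right)} = H v^{2} + 3 = 3 + H v^{2}$)
$Y{\left(L \right)} = -1$
$p{\left(C,O \right)} = 18 + 96 O$ ($p{\left(C,O \right)} = \left(3 + O 4^{2}\right) 6 = \left(3 + O 16\right) 6 = \left(3 + 16 O\right) 6 = 18 + 96 O$)
$d = 8$ ($d = 7 - -1 = 7 + 1 = 8$)
$p{\left(-1,-5 \right)} \left(d + 8\right) = \left(18 + 96 \left(-5\right)\right) \left(8 + 8\right) = \left(18 - 480\right) 16 = \left(-462\right) 16 = -7392$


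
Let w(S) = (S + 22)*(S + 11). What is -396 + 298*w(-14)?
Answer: -7548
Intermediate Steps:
w(S) = (11 + S)*(22 + S) (w(S) = (22 + S)*(11 + S) = (11 + S)*(22 + S))
-396 + 298*w(-14) = -396 + 298*(242 + (-14)² + 33*(-14)) = -396 + 298*(242 + 196 - 462) = -396 + 298*(-24) = -396 - 7152 = -7548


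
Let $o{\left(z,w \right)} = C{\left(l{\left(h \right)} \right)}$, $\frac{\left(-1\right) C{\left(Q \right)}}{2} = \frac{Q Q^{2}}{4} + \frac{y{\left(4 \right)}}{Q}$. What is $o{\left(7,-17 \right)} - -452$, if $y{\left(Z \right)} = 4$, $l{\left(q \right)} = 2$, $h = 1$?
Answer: $444$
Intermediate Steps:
$C{\left(Q \right)} = - \frac{8}{Q} - \frac{Q^{3}}{2}$ ($C{\left(Q \right)} = - 2 \left(\frac{Q Q^{2}}{4} + \frac{4}{Q}\right) = - 2 \left(Q^{3} \cdot \frac{1}{4} + \frac{4}{Q}\right) = - 2 \left(\frac{Q^{3}}{4} + \frac{4}{Q}\right) = - 2 \left(\frac{4}{Q} + \frac{Q^{3}}{4}\right) = - \frac{8}{Q} - \frac{Q^{3}}{2}$)
$o{\left(z,w \right)} = -8$ ($o{\left(z,w \right)} = \frac{-16 - 2^{4}}{2 \cdot 2} = \frac{1}{2} \cdot \frac{1}{2} \left(-16 - 16\right) = \frac{1}{2} \cdot \frac{1}{2} \left(-32\right) = -8$)
$o{\left(7,-17 \right)} - -452 = -8 - -452 = -8 + 452 = 444$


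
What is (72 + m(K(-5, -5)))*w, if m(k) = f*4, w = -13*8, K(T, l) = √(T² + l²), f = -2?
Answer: -6656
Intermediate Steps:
w = -104
m(k) = -8 (m(k) = -2*4 = -8)
(72 + m(K(-5, -5)))*w = (72 - 8)*(-104) = 64*(-104) = -6656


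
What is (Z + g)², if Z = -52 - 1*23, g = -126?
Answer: 40401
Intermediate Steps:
Z = -75 (Z = -52 - 23 = -75)
(Z + g)² = (-75 - 126)² = (-201)² = 40401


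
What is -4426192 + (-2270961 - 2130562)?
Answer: -8827715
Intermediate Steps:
-4426192 + (-2270961 - 2130562) = -4426192 - 4401523 = -8827715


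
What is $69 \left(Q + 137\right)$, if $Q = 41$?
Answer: $12282$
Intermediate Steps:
$69 \left(Q + 137\right) = 69 \left(41 + 137\right) = 69 \cdot 178 = 12282$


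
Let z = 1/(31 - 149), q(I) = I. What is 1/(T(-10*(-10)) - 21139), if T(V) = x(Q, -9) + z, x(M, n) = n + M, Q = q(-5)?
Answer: -118/2496055 ≈ -4.7275e-5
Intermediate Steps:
Q = -5
z = -1/118 (z = 1/(-118) = -1/118 ≈ -0.0084746)
x(M, n) = M + n
T(V) = -1653/118 (T(V) = (-5 - 9) - 1/118 = -14 - 1/118 = -1653/118)
1/(T(-10*(-10)) - 21139) = 1/(-1653/118 - 21139) = 1/(-2496055/118) = -118/2496055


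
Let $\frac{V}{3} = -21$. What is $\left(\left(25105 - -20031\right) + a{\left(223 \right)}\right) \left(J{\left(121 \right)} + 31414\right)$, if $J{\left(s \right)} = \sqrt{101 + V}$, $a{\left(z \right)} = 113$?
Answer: $1421452086 + 45249 \sqrt{38} \approx 1.4217 \cdot 10^{9}$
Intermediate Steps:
$V = -63$ ($V = 3 \left(-21\right) = -63$)
$J{\left(s \right)} = \sqrt{38}$ ($J{\left(s \right)} = \sqrt{101 - 63} = \sqrt{38}$)
$\left(\left(25105 - -20031\right) + a{\left(223 \right)}\right) \left(J{\left(121 \right)} + 31414\right) = \left(\left(25105 - -20031\right) + 113\right) \left(\sqrt{38} + 31414\right) = \left(\left(25105 + 20031\right) + 113\right) \left(31414 + \sqrt{38}\right) = \left(45136 + 113\right) \left(31414 + \sqrt{38}\right) = 45249 \left(31414 + \sqrt{38}\right) = 1421452086 + 45249 \sqrt{38}$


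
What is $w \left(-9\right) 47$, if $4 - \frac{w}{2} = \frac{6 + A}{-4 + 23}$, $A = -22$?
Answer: $- \frac{77832}{19} \approx -4096.4$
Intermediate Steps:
$w = \frac{184}{19}$ ($w = 8 - 2 \frac{6 - 22}{-4 + 23} = 8 - 2 \left(- \frac{16}{19}\right) = 8 - 2 \left(\left(-16\right) \frac{1}{19}\right) = 8 - - \frac{32}{19} = 8 + \frac{32}{19} = \frac{184}{19} \approx 9.6842$)
$w \left(-9\right) 47 = \frac{184}{19} \left(-9\right) 47 = \left(- \frac{1656}{19}\right) 47 = - \frac{77832}{19}$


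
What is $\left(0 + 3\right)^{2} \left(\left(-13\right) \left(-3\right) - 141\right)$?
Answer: $-918$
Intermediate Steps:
$\left(0 + 3\right)^{2} \left(\left(-13\right) \left(-3\right) - 141\right) = 3^{2} \left(39 - 141\right) = 9 \left(-102\right) = -918$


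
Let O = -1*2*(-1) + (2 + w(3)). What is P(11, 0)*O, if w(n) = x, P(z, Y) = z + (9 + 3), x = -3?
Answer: 23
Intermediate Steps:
P(z, Y) = 12 + z (P(z, Y) = z + 12 = 12 + z)
w(n) = -3
O = 1 (O = -1*2*(-1) + (2 - 3) = -2*(-1) - 1 = 2 - 1 = 1)
P(11, 0)*O = (12 + 11)*1 = 23*1 = 23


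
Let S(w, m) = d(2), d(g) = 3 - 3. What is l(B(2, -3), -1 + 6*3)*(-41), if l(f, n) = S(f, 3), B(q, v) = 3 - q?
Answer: 0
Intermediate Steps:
d(g) = 0
S(w, m) = 0
l(f, n) = 0
l(B(2, -3), -1 + 6*3)*(-41) = 0*(-41) = 0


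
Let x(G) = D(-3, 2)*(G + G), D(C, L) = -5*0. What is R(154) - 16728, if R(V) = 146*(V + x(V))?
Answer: 5756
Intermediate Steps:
D(C, L) = 0
x(G) = 0 (x(G) = 0*(G + G) = 0*(2*G) = 0)
R(V) = 146*V (R(V) = 146*(V + 0) = 146*V)
R(154) - 16728 = 146*154 - 16728 = 22484 - 16728 = 5756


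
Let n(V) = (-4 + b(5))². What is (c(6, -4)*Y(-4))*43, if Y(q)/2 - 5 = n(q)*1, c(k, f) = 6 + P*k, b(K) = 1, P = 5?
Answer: 43344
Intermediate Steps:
n(V) = 9 (n(V) = (-4 + 1)² = (-3)² = 9)
c(k, f) = 6 + 5*k
Y(q) = 28 (Y(q) = 10 + 2*(9*1) = 10 + 2*9 = 10 + 18 = 28)
(c(6, -4)*Y(-4))*43 = ((6 + 5*6)*28)*43 = ((6 + 30)*28)*43 = (36*28)*43 = 1008*43 = 43344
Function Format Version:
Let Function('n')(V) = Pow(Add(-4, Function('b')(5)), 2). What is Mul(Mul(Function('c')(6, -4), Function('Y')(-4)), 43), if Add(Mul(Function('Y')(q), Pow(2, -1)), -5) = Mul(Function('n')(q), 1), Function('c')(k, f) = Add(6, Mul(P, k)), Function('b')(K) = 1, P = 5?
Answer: 43344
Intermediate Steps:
Function('n')(V) = 9 (Function('n')(V) = Pow(Add(-4, 1), 2) = Pow(-3, 2) = 9)
Function('c')(k, f) = Add(6, Mul(5, k))
Function('Y')(q) = 28 (Function('Y')(q) = Add(10, Mul(2, Mul(9, 1))) = Add(10, Mul(2, 9)) = Add(10, 18) = 28)
Mul(Mul(Function('c')(6, -4), Function('Y')(-4)), 43) = Mul(Mul(Add(6, Mul(5, 6)), 28), 43) = Mul(Mul(Add(6, 30), 28), 43) = Mul(Mul(36, 28), 43) = Mul(1008, 43) = 43344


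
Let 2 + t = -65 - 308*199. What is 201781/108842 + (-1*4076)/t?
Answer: 12824720371/6678436278 ≈ 1.9203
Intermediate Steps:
t = -61359 (t = -2 + (-65 - 308*199) = -2 + (-65 - 61292) = -2 - 61357 = -61359)
201781/108842 + (-1*4076)/t = 201781/108842 - 1*4076/(-61359) = 201781*(1/108842) - 4076*(-1/61359) = 201781/108842 + 4076/61359 = 12824720371/6678436278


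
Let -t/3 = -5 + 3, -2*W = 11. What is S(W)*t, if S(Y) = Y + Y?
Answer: -66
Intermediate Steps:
W = -11/2 (W = -½*11 = -11/2 ≈ -5.5000)
t = 6 (t = -3*(-5 + 3) = -3*(-2) = 6)
S(Y) = 2*Y
S(W)*t = (2*(-11/2))*6 = -11*6 = -66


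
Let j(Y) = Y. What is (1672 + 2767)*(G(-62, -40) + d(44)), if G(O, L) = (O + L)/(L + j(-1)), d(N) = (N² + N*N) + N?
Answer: 713160862/41 ≈ 1.7394e+7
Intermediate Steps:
d(N) = N + 2*N² (d(N) = (N² + N²) + N = 2*N² + N = N + 2*N²)
G(O, L) = (L + O)/(-1 + L) (G(O, L) = (O + L)/(L - 1) = (L + O)/(-1 + L))
(1672 + 2767)*(G(-62, -40) + d(44)) = (1672 + 2767)*((-40 - 62)/(-1 - 40) + 44*(1 + 2*44)) = 4439*(-102/(-41) + 44*(1 + 88)) = 4439*(-1/41*(-102) + 44*89) = 4439*(102/41 + 3916) = 4439*(160658/41) = 713160862/41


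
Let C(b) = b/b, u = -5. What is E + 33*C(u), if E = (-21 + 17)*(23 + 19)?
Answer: -135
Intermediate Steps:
C(b) = 1
E = -168 (E = -4*42 = -168)
E + 33*C(u) = -168 + 33*1 = -168 + 33 = -135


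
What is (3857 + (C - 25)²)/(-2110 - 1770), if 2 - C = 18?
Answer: -2769/1940 ≈ -1.4273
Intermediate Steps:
C = -16 (C = 2 - 1*18 = 2 - 18 = -16)
(3857 + (C - 25)²)/(-2110 - 1770) = (3857 + (-16 - 25)²)/(-2110 - 1770) = (3857 + (-41)²)/(-3880) = (3857 + 1681)*(-1/3880) = 5538*(-1/3880) = -2769/1940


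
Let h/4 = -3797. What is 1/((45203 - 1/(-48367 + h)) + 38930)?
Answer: 63555/5347072816 ≈ 1.1886e-5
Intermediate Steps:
h = -15188 (h = 4*(-3797) = -15188)
1/((45203 - 1/(-48367 + h)) + 38930) = 1/((45203 - 1/(-48367 - 15188)) + 38930) = 1/((45203 - 1/(-63555)) + 38930) = 1/((45203 - 1*(-1/63555)) + 38930) = 1/((45203 + 1/63555) + 38930) = 1/(2872876666/63555 + 38930) = 1/(5347072816/63555) = 63555/5347072816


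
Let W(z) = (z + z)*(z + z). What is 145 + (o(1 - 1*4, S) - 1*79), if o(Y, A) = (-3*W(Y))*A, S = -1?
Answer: 174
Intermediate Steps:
W(z) = 4*z² (W(z) = (2*z)*(2*z) = 4*z²)
o(Y, A) = -12*A*Y² (o(Y, A) = (-12*Y²)*A = -12*A*Y²)
145 + (o(1 - 1*4, S) - 1*79) = 145 + (-12*(-1)*(1 - 1*4)² - 1*79) = 145 + (-12*(-1)*(1 - 4)² - 79) = 145 + (-12*(-1)*(-3)² - 79) = 145 + (-12*(-1)*9 - 79) = 145 + (108 - 79) = 145 + 29 = 174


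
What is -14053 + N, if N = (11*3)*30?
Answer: -13063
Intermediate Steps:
N = 990 (N = 33*30 = 990)
-14053 + N = -14053 + 990 = -13063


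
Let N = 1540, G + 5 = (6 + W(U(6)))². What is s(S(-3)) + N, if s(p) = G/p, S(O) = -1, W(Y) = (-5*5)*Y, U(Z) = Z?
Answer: -19191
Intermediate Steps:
W(Y) = -25*Y
G = 20731 (G = -5 + (6 - 25*6)² = -5 + (6 - 150)² = -5 + (-144)² = -5 + 20736 = 20731)
s(p) = 20731/p
s(S(-3)) + N = 20731/(-1) + 1540 = 20731*(-1) + 1540 = -20731 + 1540 = -19191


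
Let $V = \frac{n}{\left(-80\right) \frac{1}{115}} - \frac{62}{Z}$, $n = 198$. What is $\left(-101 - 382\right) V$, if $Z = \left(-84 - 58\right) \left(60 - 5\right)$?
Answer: $\frac{4294564071}{31240} \approx 1.3747 \cdot 10^{5}$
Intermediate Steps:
$Z = -7810$ ($Z = \left(-142\right) 55 = -7810$)
$V = - \frac{8891437}{31240}$ ($V = \frac{198}{\left(-80\right) \frac{1}{115}} - \frac{62}{-7810} = \frac{198}{\left(-80\right) \frac{1}{115}} - - \frac{31}{3905} = \frac{198}{- \frac{16}{23}} + \frac{31}{3905} = 198 \left(- \frac{23}{16}\right) + \frac{31}{3905} = - \frac{2277}{8} + \frac{31}{3905} = - \frac{8891437}{31240} \approx -284.62$)
$\left(-101 - 382\right) V = \left(-101 - 382\right) \left(- \frac{8891437}{31240}\right) = \left(-483\right) \left(- \frac{8891437}{31240}\right) = \frac{4294564071}{31240}$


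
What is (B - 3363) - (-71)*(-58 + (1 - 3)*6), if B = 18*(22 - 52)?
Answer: -8873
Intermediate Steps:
B = -540 (B = 18*(-30) = -540)
(B - 3363) - (-71)*(-58 + (1 - 3)*6) = (-540 - 3363) - (-71)*(-58 + (1 - 3)*6) = -3903 - (-71)*(-58 - 2*6) = -3903 - (-71)*(-58 - 12) = -3903 - (-71)*(-70) = -3903 - 1*4970 = -3903 - 4970 = -8873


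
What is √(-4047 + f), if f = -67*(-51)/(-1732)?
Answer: I*√3036551493/866 ≈ 63.632*I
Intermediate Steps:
f = -3417/1732 (f = 3417*(-1/1732) = -3417/1732 ≈ -1.9729)
√(-4047 + f) = √(-4047 - 3417/1732) = √(-7012821/1732) = I*√3036551493/866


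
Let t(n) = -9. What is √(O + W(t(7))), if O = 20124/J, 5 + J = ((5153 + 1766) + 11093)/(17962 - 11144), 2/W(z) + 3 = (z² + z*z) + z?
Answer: I*√124086683756337/120585 ≈ 92.378*I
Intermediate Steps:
W(z) = 2/(-3 + z + 2*z²) (W(z) = 2/(-3 + ((z² + z*z) + z)) = 2/(-3 + ((z² + z²) + z)) = 2/(-3 + (2*z² + z)) = 2/(-3 + (z + 2*z²)) = 2/(-3 + z + 2*z²))
J = -8039/3409 (J = -5 + ((5153 + 1766) + 11093)/(17962 - 11144) = -5 + (6919 + 11093)/6818 = -5 + 18012*(1/6818) = -5 + 9006/3409 = -8039/3409 ≈ -2.3582)
O = -68602716/8039 (O = 20124/(-8039/3409) = 20124*(-3409/8039) = -68602716/8039 ≈ -8533.7)
√(O + W(t(7))) = √(-68602716/8039 + 2/(-3 - 9 + 2*(-9)²)) = √(-68602716/8039 + 2/(-3 - 9 + 2*81)) = √(-68602716/8039 + 2/(-3 - 9 + 162)) = √(-68602716/8039 + 2/150) = √(-68602716/8039 + 2*(1/150)) = √(-68602716/8039 + 1/75) = √(-5145195661/602925) = I*√124086683756337/120585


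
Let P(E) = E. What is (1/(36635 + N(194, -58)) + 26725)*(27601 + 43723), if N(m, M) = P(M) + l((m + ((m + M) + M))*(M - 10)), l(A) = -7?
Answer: 34853658397162/18285 ≈ 1.9061e+9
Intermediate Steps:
N(m, M) = -7 + M (N(m, M) = M - 7 = -7 + M)
(1/(36635 + N(194, -58)) + 26725)*(27601 + 43723) = (1/(36635 + (-7 - 58)) + 26725)*(27601 + 43723) = (1/(36635 - 65) + 26725)*71324 = (1/36570 + 26725)*71324 = (977333251/36570)*71324 = 34853658397162/18285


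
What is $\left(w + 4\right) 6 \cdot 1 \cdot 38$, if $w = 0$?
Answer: $912$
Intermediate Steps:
$\left(w + 4\right) 6 \cdot 1 \cdot 38 = \left(0 + 4\right) 6 \cdot 1 \cdot 38 = 4 \cdot 6 \cdot 1 \cdot 38 = 24 \cdot 1 \cdot 38 = 24 \cdot 38 = 912$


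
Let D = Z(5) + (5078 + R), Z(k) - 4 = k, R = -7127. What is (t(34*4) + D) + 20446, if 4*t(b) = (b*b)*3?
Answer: 32278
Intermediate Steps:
Z(k) = 4 + k
t(b) = 3*b²/4 (t(b) = ((b*b)*3)/4 = (b²*3)/4 = (3*b²)/4 = 3*b²/4)
D = -2040 (D = (4 + 5) + (5078 - 7127) = 9 - 2049 = -2040)
(t(34*4) + D) + 20446 = (3*(34*4)²/4 - 2040) + 20446 = ((¾)*136² - 2040) + 20446 = ((¾)*18496 - 2040) + 20446 = (13872 - 2040) + 20446 = 11832 + 20446 = 32278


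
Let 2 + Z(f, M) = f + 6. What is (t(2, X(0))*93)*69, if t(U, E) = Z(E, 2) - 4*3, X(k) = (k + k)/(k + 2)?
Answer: -51336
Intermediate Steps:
Z(f, M) = 4 + f (Z(f, M) = -2 + (f + 6) = -2 + (6 + f) = 4 + f)
X(k) = 2*k/(2 + k) (X(k) = (2*k)/(2 + k) = 2*k/(2 + k))
t(U, E) = -8 + E (t(U, E) = (4 + E) - 4*3 = (4 + E) - 12 = -8 + E)
(t(2, X(0))*93)*69 = ((-8 + 2*0/(2 + 0))*93)*69 = ((-8 + 2*0/2)*93)*69 = ((-8 + 2*0*(½))*93)*69 = ((-8 + 0)*93)*69 = -8*93*69 = -744*69 = -51336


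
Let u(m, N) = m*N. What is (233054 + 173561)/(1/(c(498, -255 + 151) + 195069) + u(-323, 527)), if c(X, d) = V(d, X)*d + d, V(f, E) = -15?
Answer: -79910012875/33452682024 ≈ -2.3887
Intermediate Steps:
u(m, N) = N*m
c(X, d) = -14*d (c(X, d) = -15*d + d = -14*d)
(233054 + 173561)/(1/(c(498, -255 + 151) + 195069) + u(-323, 527)) = (233054 + 173561)/(1/(-14*(-255 + 151) + 195069) + 527*(-323)) = 406615/(1/(-14*(-104) + 195069) - 170221) = 406615/(1/(1456 + 195069) - 170221) = 406615/(1/196525 - 170221) = 406615/(-33452682024/196525) = 406615*(-196525/33452682024) = -79910012875/33452682024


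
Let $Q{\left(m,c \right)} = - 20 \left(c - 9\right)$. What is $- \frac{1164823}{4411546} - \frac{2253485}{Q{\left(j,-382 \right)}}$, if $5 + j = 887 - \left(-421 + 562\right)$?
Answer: $- \frac{995046165367}{3449828972} \approx -288.43$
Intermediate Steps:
$j = 741$ ($j = -5 + \left(887 - \left(-421 + 562\right)\right) = -5 + \left(887 - 141\right) = -5 + 746 = 741$)
$Q{\left(m,c \right)} = 180 - 20 c$ ($Q{\left(m,c \right)} = - 20 \left(-9 + c\right) = 180 - 20 c$)
$- \frac{1164823}{4411546} - \frac{2253485}{Q{\left(j,-382 \right)}} = - \frac{1164823}{4411546} - \frac{2253485}{180 - -7640} = \left(-1164823\right) \frac{1}{4411546} - \frac{2253485}{180 + 7640} = - \frac{1164823}{4411546} - \frac{2253485}{7820} = - \frac{1164823}{4411546} - \frac{450697}{1564} = - \frac{995046165367}{3449828972}$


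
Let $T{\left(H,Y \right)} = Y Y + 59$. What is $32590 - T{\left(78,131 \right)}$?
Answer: $15370$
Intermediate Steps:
$T{\left(H,Y \right)} = 59 + Y^{2}$ ($T{\left(H,Y \right)} = Y^{2} + 59 = 59 + Y^{2}$)
$32590 - T{\left(78,131 \right)} = 32590 - \left(59 + 131^{2}\right) = 32590 - \left(59 + 17161\right) = 32590 - 17220 = 15370$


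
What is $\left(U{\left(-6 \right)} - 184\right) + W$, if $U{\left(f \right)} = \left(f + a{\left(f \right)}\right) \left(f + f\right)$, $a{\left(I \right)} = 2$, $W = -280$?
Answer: $-416$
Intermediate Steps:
$U{\left(f \right)} = 2 f \left(2 + f\right)$ ($U{\left(f \right)} = \left(f + 2\right) \left(f + f\right) = \left(2 + f\right) 2 f = 2 f \left(2 + f\right)$)
$\left(U{\left(-6 \right)} - 184\right) + W = \left(2 \left(-6\right) \left(2 - 6\right) - 184\right) - 280 = \left(2 \left(-6\right) \left(-4\right) - 184\right) - 280 = \left(48 - 184\right) - 280 = -136 - 280 = -416$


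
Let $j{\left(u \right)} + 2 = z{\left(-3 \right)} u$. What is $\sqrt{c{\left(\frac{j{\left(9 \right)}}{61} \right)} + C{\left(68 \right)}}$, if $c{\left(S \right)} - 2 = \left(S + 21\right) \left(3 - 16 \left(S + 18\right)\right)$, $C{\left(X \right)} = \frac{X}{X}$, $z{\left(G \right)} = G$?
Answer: $\frac{7 i \sqrt{432121}}{61} \approx 75.435 i$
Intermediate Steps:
$C{\left(X \right)} = 1$
$j{\left(u \right)} = -2 - 3 u$
$c{\left(S \right)} = 2 + \left(-285 - 16 S\right) \left(21 + S\right)$ ($c{\left(S \right)} = 2 + \left(S + 21\right) \left(3 - 16 \left(S + 18\right)\right) = 2 + \left(21 + S\right) \left(3 - 16 \left(18 + S\right)\right) = 2 + \left(21 + S\right) \left(3 - \left(288 + 16 S\right)\right) = 2 + \left(21 + S\right) \left(-285 - 16 S\right) = 2 + \left(-285 - 16 S\right) \left(21 + S\right)$)
$\sqrt{c{\left(\frac{j{\left(9 \right)}}{61} \right)} + C{\left(68 \right)}} = \sqrt{\left(-5983 - 621 \frac{-2 - 27}{61} - 16 \left(\frac{-2 - 27}{61}\right)^{2}\right) + 1} = \sqrt{\left(-5983 - 621 \left(-2 - 27\right) \frac{1}{61} - 16 \left(\left(-2 - 27\right) \frac{1}{61}\right)^{2}\right) + 1} = \sqrt{\left(-5983 - 621 \left(\left(-29\right) \frac{1}{61}\right) - 16 \left(\left(-29\right) \frac{1}{61}\right)^{2}\right) + 1} = \sqrt{\left(-5983 - - \frac{18009}{61} - 16 \left(- \frac{29}{61}\right)^{2}\right) + 1} = \sqrt{\left(-5983 + \frac{18009}{61} - \frac{13456}{3721}\right) + 1} = \sqrt{- \frac{21177650}{3721} + 1} = \sqrt{- \frac{21173929}{3721}} = \frac{7 i \sqrt{432121}}{61}$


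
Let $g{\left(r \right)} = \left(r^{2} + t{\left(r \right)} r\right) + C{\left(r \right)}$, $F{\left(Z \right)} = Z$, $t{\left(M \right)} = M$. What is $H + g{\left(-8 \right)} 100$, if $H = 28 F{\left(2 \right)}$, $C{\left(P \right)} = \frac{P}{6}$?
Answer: $\frac{38168}{3} \approx 12723.0$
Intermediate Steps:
$C{\left(P \right)} = \frac{P}{6}$ ($C{\left(P \right)} = P \frac{1}{6} = \frac{P}{6}$)
$g{\left(r \right)} = 2 r^{2} + \frac{r}{6}$ ($g{\left(r \right)} = \left(r^{2} + r r\right) + \frac{r}{6} = \left(r^{2} + r^{2}\right) + \frac{r}{6} = 2 r^{2} + \frac{r}{6}$)
$H = 56$ ($H = 28 \cdot 2 = 56$)
$H + g{\left(-8 \right)} 100 = 56 + \frac{1}{6} \left(-8\right) \left(1 + 12 \left(-8\right)\right) 100 = 56 + \frac{1}{6} \left(-8\right) \left(1 - 96\right) 100 = 56 + \frac{1}{6} \left(-8\right) \left(-95\right) 100 = 56 + \frac{380}{3} \cdot 100 = 56 + \frac{38000}{3} = \frac{38168}{3}$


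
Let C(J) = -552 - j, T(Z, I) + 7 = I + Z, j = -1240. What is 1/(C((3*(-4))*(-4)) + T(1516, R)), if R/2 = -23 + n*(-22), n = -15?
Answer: 1/2811 ≈ 0.00035575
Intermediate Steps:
R = 614 (R = 2*(-23 - 15*(-22)) = 2*(-23 + 330) = 2*307 = 614)
T(Z, I) = -7 + I + Z (T(Z, I) = -7 + (I + Z) = -7 + I + Z)
C(J) = 688 (C(J) = -552 - 1*(-1240) = -552 + 1240 = 688)
1/(C((3*(-4))*(-4)) + T(1516, R)) = 1/(688 + (-7 + 614 + 1516)) = 1/(688 + 2123) = 1/2811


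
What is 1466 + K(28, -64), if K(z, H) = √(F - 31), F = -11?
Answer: 1466 + I*√42 ≈ 1466.0 + 6.4807*I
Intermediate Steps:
K(z, H) = I*√42 (K(z, H) = √(-11 - 31) = √(-42) = I*√42)
1466 + K(28, -64) = 1466 + I*√42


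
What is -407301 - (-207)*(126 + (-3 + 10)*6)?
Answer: -372525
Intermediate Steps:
-407301 - (-207)*(126 + (-3 + 10)*6) = -407301 - (-207)*(126 + 7*6) = -407301 - (-207)*(126 + 42) = -407301 - (-207)*168 = -407301 - 1*(-34776) = -407301 + 34776 = -372525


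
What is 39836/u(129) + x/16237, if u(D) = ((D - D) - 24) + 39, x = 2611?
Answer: 646856297/243555 ≈ 2655.9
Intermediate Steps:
u(D) = 15 (u(D) = (0 - 24) + 39 = -24 + 39 = 15)
39836/u(129) + x/16237 = 39836/15 + 2611/16237 = 646856297/243555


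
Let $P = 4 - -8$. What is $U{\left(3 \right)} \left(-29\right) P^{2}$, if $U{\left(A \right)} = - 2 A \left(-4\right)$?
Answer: $-100224$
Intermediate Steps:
$P = 12$ ($P = 4 + 8 = 12$)
$U{\left(A \right)} = 8 A$ ($U{\left(A \right)} = - 2 \left(- 4 A\right) = 8 A$)
$U{\left(3 \right)} \left(-29\right) P^{2} = 8 \cdot 3 \left(-29\right) 12^{2} = 24 \left(-29\right) 144 = \left(-696\right) 144 = -100224$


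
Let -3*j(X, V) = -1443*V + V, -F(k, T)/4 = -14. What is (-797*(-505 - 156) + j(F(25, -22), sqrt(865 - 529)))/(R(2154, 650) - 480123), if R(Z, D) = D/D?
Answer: -526817/480122 - 2884*sqrt(21)/720183 ≈ -1.1156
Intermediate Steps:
R(Z, D) = 1
F(k, T) = 56 (F(k, T) = -4*(-14) = 56)
j(X, V) = 1442*V/3 (j(X, V) = -(-1443*V + V)/3 = -(-1442)*V/3 = 1442*V/3)
(-797*(-505 - 156) + j(F(25, -22), sqrt(865 - 529)))/(R(2154, 650) - 480123) = (-797*(-505 - 156) + 1442*sqrt(865 - 529)/3)/(1 - 480123) = (-797*(-661) + 1442*sqrt(336)/3)/(-480122) = (526817 + 1442*(4*sqrt(21))/3)*(-1/480122) = (526817 + 5768*sqrt(21)/3)*(-1/480122) = -526817/480122 - 2884*sqrt(21)/720183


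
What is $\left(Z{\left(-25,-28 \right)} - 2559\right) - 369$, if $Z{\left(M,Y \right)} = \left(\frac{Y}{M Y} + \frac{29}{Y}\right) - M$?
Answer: $- \frac{2032853}{700} \approx -2904.1$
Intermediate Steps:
$Z{\left(M,Y \right)} = \frac{1}{M} - M + \frac{29}{Y}$ ($Z{\left(M,Y \right)} = \left(Y \frac{1}{M Y} + \frac{29}{Y}\right) - M = \left(\frac{1}{M} + \frac{29}{Y}\right) - M = \frac{1}{M} - M + \frac{29}{Y}$)
$\left(Z{\left(-25,-28 \right)} - 2559\right) - 369 = \left(\left(\frac{1}{-25} - -25 + \frac{29}{-28}\right) - 2559\right) - 369 = \left(\left(- \frac{1}{25} + 25 + 29 \left(- \frac{1}{28}\right)\right) - 2559\right) - 369 = \left(\left(- \frac{1}{25} + 25 - \frac{29}{28}\right) - 2559\right) - 369 = \left(\frac{16747}{700} - 2559\right) - 369 = - \frac{1774553}{700} - 369 = - \frac{2032853}{700}$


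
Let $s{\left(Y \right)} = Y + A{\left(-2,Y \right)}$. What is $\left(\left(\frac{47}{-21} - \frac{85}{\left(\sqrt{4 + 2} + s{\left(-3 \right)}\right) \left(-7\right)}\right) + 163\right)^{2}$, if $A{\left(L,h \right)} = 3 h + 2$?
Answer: $\frac{7078260899}{278334} - \frac{13378745 \sqrt{6}}{324723} \approx 25330.0$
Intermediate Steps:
$A{\left(L,h \right)} = 2 + 3 h$
$s{\left(Y \right)} = 2 + 4 Y$ ($s{\left(Y \right)} = Y + \left(2 + 3 Y\right) = 2 + 4 Y$)
$\left(\left(\frac{47}{-21} - \frac{85}{\left(\sqrt{4 + 2} + s{\left(-3 \right)}\right) \left(-7\right)}\right) + 163\right)^{2} = \left(\left(\frac{47}{-21} - \frac{85}{\left(\sqrt{4 + 2} + \left(2 + 4 \left(-3\right)\right)\right) \left(-7\right)}\right) + 163\right)^{2} = \left(\left(47 \left(- \frac{1}{21}\right) - \frac{85}{\left(\sqrt{6} + \left(2 - 12\right)\right) \left(-7\right)}\right) + 163\right)^{2} = \left(\left(- \frac{47}{21} - \frac{85}{\left(\sqrt{6} - 10\right) \left(-7\right)}\right) + 163\right)^{2} = \left(\left(- \frac{47}{21} - \frac{85}{\left(-10 + \sqrt{6}\right) \left(-7\right)}\right) + 163\right)^{2} = \left(\left(- \frac{47}{21} - \frac{85}{70 - 7 \sqrt{6}}\right) + 163\right)^{2} = \left(\frac{3376}{21} - \frac{85}{70 - 7 \sqrt{6}}\right)^{2}$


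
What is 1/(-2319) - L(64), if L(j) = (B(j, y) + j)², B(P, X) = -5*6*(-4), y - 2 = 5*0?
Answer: -78512065/2319 ≈ -33856.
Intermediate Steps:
y = 2 (y = 2 + 5*0 = 2 + 0 = 2)
B(P, X) = 120 (B(P, X) = -30*(-4) = 120)
L(j) = (120 + j)²
1/(-2319) - L(64) = 1/(-2319) - (120 + 64)² = -1/2319 - 1*184² = -1/2319 - 1*33856 = -1/2319 - 33856 = -78512065/2319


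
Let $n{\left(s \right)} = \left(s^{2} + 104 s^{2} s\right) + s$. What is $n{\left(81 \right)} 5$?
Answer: $276382530$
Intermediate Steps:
$n{\left(s \right)} = s + s^{2} + 104 s^{3}$ ($n{\left(s \right)} = \left(s^{2} + 104 s^{3}\right) + s = s + s^{2} + 104 s^{3}$)
$n{\left(81 \right)} 5 = 81 \left(1 + 81 + 104 \cdot 81^{2}\right) 5 = 81 \left(1 + 81 + 104 \cdot 6561\right) 5 = 81 \left(1 + 81 + 682344\right) 5 = 81 \cdot 682426 \cdot 5 = 55276506 \cdot 5 = 276382530$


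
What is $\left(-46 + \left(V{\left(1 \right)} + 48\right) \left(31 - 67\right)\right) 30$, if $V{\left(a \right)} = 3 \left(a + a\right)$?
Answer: $-59700$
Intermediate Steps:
$V{\left(a \right)} = 6 a$ ($V{\left(a \right)} = 3 \cdot 2 a = 6 a$)
$\left(-46 + \left(V{\left(1 \right)} + 48\right) \left(31 - 67\right)\right) 30 = \left(-46 + \left(6 \cdot 1 + 48\right) \left(31 - 67\right)\right) 30 = \left(-46 + \left(6 + 48\right) \left(-36\right)\right) 30 = \left(-46 + 54 \left(-36\right)\right) 30 = \left(-46 - 1944\right) 30 = \left(-1990\right) 30 = -59700$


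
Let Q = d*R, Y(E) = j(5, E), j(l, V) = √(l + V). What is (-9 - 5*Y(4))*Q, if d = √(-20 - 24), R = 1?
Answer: -48*I*√11 ≈ -159.2*I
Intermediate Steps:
j(l, V) = √(V + l)
Y(E) = √(5 + E) (Y(E) = √(E + 5) = √(5 + E))
d = 2*I*√11 (d = √(-44) = 2*I*√11 ≈ 6.6332*I)
Q = 2*I*√11 (Q = (2*I*√11)*1 = 2*I*√11 ≈ 6.6332*I)
(-9 - 5*Y(4))*Q = (-9 - 5*√(5 + 4))*(2*I*√11) = (-9 - 5*√9)*(2*I*√11) = (-9 - 5*3)*(2*I*√11) = (-9 - 15)*(2*I*√11) = -48*I*√11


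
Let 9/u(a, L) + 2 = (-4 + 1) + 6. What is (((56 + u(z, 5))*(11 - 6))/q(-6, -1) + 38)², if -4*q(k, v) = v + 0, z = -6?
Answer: 1790244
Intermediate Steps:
u(a, L) = 9 (u(a, L) = 9/(-2 + ((-4 + 1) + 6)) = 9/(-2 + (-3 + 6)) = 9/(-2 + 3) = 9/1 = 9*1 = 9)
q(k, v) = -v/4 (q(k, v) = -(v + 0)/4 = -v/4)
(((56 + u(z, 5))*(11 - 6))/q(-6, -1) + 38)² = (((56 + 9)*(11 - 6))/((-¼*(-1))) + 38)² = ((65*5)/(¼) + 38)² = (325*4 + 38)² = (1300 + 38)² = 1338² = 1790244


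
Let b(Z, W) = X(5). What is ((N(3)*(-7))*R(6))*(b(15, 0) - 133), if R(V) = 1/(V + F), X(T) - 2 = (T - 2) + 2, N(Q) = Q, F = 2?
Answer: 1323/4 ≈ 330.75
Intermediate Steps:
X(T) = 2 + T (X(T) = 2 + ((T - 2) + 2) = 2 + ((-2 + T) + 2) = 2 + T)
b(Z, W) = 7 (b(Z, W) = 2 + 5 = 7)
R(V) = 1/(2 + V) (R(V) = 1/(V + 2) = 1/(2 + V))
((N(3)*(-7))*R(6))*(b(15, 0) - 133) = ((3*(-7))/(2 + 6))*(7 - 133) = -21/8*(-126) = 1323/4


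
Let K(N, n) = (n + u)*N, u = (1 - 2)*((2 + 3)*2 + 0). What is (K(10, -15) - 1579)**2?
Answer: 3345241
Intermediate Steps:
u = -10 (u = -(5*2 + 0) = -(10 + 0) = -1*10 = -10)
K(N, n) = N*(-10 + n) (K(N, n) = (n - 10)*N = (-10 + n)*N = N*(-10 + n))
(K(10, -15) - 1579)**2 = (10*(-10 - 15) - 1579)**2 = (10*(-25) - 1579)**2 = (-250 - 1579)**2 = (-1829)**2 = 3345241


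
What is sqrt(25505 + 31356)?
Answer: sqrt(56861) ≈ 238.46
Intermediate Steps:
sqrt(25505 + 31356) = sqrt(56861)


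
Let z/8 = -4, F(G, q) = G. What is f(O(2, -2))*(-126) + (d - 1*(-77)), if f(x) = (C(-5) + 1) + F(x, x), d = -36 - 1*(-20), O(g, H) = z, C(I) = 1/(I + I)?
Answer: 19898/5 ≈ 3979.6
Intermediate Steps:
C(I) = 1/(2*I)
z = -32 (z = 8*(-4) = -32)
O(g, H) = -32
d = -16 (d = -36 + 20 = -16)
f(x) = 9/10 + x (f(x) = ((½)/(-5) + 1) + x = ((½)*(-⅕) + 1) + x = (-⅒ + 1) + x = 9/10 + x)
f(O(2, -2))*(-126) + (d - 1*(-77)) = (9/10 - 32)*(-126) + (-16 - 1*(-77)) = -311/10*(-126) + (-16 + 77) = 19593/5 + 61 = 19898/5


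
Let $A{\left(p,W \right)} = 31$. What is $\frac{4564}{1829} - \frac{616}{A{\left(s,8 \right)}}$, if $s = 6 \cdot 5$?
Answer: $- \frac{31780}{1829} \approx -17.376$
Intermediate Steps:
$s = 30$
$\frac{4564}{1829} - \frac{616}{A{\left(s,8 \right)}} = \frac{4564}{1829} - \frac{616}{31} = - \frac{31780}{1829}$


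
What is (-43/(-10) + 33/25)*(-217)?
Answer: -60977/50 ≈ -1219.5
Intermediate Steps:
(-43/(-10) + 33/25)*(-217) = (-43*(-⅒) + 33*(1/25))*(-217) = (43/10 + 33/25)*(-217) = (281/50)*(-217) = -60977/50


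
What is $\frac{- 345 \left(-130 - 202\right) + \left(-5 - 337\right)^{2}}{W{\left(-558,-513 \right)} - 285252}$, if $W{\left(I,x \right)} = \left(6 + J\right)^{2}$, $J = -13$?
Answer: $- \frac{231504}{285203} \approx -0.81172$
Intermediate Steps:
$W{\left(I,x \right)} = 49$ ($W{\left(I,x \right)} = \left(6 - 13\right)^{2} = \left(-7\right)^{2} = 49$)
$\frac{- 345 \left(-130 - 202\right) + \left(-5 - 337\right)^{2}}{W{\left(-558,-513 \right)} - 285252} = \frac{- 345 \left(-130 - 202\right) + \left(-5 - 337\right)^{2}}{49 - 285252} = \frac{\left(-345\right) \left(-332\right) + \left(-342\right)^{2}}{-285203} = \left(114540 + 116964\right) \left(- \frac{1}{285203}\right) = 231504 \left(- \frac{1}{285203}\right) = - \frac{231504}{285203}$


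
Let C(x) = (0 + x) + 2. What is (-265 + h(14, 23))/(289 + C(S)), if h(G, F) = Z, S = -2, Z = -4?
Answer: -269/289 ≈ -0.93080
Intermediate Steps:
h(G, F) = -4
C(x) = 2 + x (C(x) = x + 2 = 2 + x)
(-265 + h(14, 23))/(289 + C(S)) = (-265 - 4)/(289 + (2 - 2)) = -269/(289 + 0) = -269/289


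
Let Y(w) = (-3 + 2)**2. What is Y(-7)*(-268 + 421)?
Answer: 153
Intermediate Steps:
Y(w) = 1 (Y(w) = (-1)**2 = 1)
Y(-7)*(-268 + 421) = 1*(-268 + 421) = 1*153 = 153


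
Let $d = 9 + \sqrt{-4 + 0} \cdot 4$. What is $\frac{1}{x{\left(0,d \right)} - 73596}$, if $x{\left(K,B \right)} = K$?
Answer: $- \frac{1}{73596} \approx -1.3588 \cdot 10^{-5}$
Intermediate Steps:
$d = 9 + 8 i$ ($d = 9 + \sqrt{-4} \cdot 4 = 9 + 2 i 4 = 9 + 8 i \approx 9.0 + 8.0 i$)
$\frac{1}{x{\left(0,d \right)} - 73596} = \frac{1}{0 - 73596} = \frac{1}{-73596} = - \frac{1}{73596}$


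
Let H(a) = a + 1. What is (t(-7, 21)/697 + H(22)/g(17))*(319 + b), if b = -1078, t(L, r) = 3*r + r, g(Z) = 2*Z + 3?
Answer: -14526501/25789 ≈ -563.28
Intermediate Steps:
g(Z) = 3 + 2*Z
t(L, r) = 4*r
H(a) = 1 + a
(t(-7, 21)/697 + H(22)/g(17))*(319 + b) = ((4*21)/697 + (1 + 22)/(3 + 2*17))*(319 - 1078) = (84*(1/697) + 23/(3 + 34))*(-759) = (84/697 + 23/37)*(-759) = (19139/25789)*(-759) = -14526501/25789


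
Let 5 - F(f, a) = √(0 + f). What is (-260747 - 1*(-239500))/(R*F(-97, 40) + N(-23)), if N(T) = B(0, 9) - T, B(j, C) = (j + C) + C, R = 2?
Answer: -1083597/2989 - 42494*I*√97/2989 ≈ -362.53 - 140.02*I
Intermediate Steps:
F(f, a) = 5 - √f (F(f, a) = 5 - √(0 + f) = 5 - √f)
B(j, C) = j + 2*C (B(j, C) = (C + j) + C = j + 2*C)
N(T) = 18 - T (N(T) = (0 + 2*9) - T = (0 + 18) - T = 18 - T)
(-260747 - 1*(-239500))/(R*F(-97, 40) + N(-23)) = (-260747 - 1*(-239500))/(2*(5 - √(-97)) + (18 - 1*(-23))) = (-260747 + 239500)/(2*(5 - I*√97) + (18 + 23)) = -21247/(2*(5 - I*√97) + 41) = -21247/((10 - 2*I*√97) + 41) = -21247/(51 - 2*I*√97)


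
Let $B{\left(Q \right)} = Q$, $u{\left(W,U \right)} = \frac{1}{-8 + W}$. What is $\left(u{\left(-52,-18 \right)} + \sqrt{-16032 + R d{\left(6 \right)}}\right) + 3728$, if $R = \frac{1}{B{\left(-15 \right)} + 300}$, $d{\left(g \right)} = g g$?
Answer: $\frac{223679}{60} + \frac{26 i \sqrt{214035}}{95} \approx 3728.0 + 126.62 i$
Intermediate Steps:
$d{\left(g \right)} = g^{2}$
$R = \frac{1}{285}$ ($R = \frac{1}{-15 + 300} = \frac{1}{285} \approx 0.0035088$)
$\left(u{\left(-52,-18 \right)} + \sqrt{-16032 + R d{\left(6 \right)}}\right) + 3728 = \left(\frac{1}{-8 - 52} + \sqrt{-16032 + \frac{6^{2}}{285}}\right) + 3728 = \left(\frac{1}{-60} + \sqrt{-16032 + \frac{1}{285} \cdot 36}\right) + 3728 = \left(- \frac{1}{60} + \sqrt{-16032 + \frac{12}{95}}\right) + 3728 = \left(- \frac{1}{60} + \sqrt{- \frac{1523028}{95}}\right) + 3728 = \left(- \frac{1}{60} + \frac{26 i \sqrt{214035}}{95}\right) + 3728 = \frac{223679}{60} + \frac{26 i \sqrt{214035}}{95}$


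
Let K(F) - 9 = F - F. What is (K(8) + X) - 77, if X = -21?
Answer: -89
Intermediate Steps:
K(F) = 9 (K(F) = 9 + (F - F) = 9 + 0 = 9)
(K(8) + X) - 77 = (9 - 21) - 77 = -12 - 77 = -89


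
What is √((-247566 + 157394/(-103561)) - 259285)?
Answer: I*√5435932818199605/103561 ≈ 711.94*I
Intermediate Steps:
√((-247566 + 157394/(-103561)) - 259285) = √((-247566 + 157394*(-1/103561)) - 259285) = √((-247566 - 157394/103561) - 259285) = √(-25638339920/103561 - 259285) = √(-52490153805/103561) = I*√5435932818199605/103561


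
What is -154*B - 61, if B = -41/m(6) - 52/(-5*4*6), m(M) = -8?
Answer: -55019/60 ≈ -916.98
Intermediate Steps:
B = 667/120 (B = -41/(-8) - 52/(-5*4*6) = -41*(-⅛) - 52/((-20*6)) = 41/8 - 52/(-120) = 41/8 - 52*(-1/120) = 41/8 + 13/30 = 667/120 ≈ 5.5583)
-154*B - 61 = -154*667/120 - 61 = -51359/60 - 61 = -55019/60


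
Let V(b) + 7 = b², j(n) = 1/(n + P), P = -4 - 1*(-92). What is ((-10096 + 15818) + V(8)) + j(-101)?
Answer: 75126/13 ≈ 5778.9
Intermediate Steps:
P = 88 (P = -4 + 92 = 88)
j(n) = 1/(88 + n) (j(n) = 1/(n + 88) = 1/(88 + n))
V(b) = -7 + b²
((-10096 + 15818) + V(8)) + j(-101) = ((-10096 + 15818) + (-7 + 8²)) + 1/(88 - 101) = (5722 + (-7 + 64)) + 1/(-13) = (5722 + 57) - 1/13 = 5779 - 1/13 = 75126/13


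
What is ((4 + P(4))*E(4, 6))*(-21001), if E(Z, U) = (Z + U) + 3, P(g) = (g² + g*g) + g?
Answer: -10920520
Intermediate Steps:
P(g) = g + 2*g² (P(g) = (g² + g²) + g = 2*g² + g = g + 2*g²)
E(Z, U) = 3 + U + Z (E(Z, U) = (U + Z) + 3 = 3 + U + Z)
((4 + P(4))*E(4, 6))*(-21001) = ((4 + 4*(1 + 2*4))*(3 + 6 + 4))*(-21001) = ((4 + 4*(1 + 8))*13)*(-21001) = ((4 + 4*9)*13)*(-21001) = ((4 + 36)*13)*(-21001) = (40*13)*(-21001) = 520*(-21001) = -10920520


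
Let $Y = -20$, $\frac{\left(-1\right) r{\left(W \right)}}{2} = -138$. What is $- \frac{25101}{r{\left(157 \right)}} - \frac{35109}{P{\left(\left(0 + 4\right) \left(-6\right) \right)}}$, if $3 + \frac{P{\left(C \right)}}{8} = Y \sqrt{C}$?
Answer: $- \frac{52791495}{589352} - \frac{58515 i \sqrt{6}}{3203} \approx -89.575 - 44.749 i$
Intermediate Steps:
$r{\left(W \right)} = 276$ ($r{\left(W \right)} = \left(-2\right) \left(-138\right) = 276$)
$P{\left(C \right)} = -24 - 160 \sqrt{C}$ ($P{\left(C \right)} = -24 + 8 \left(- 20 \sqrt{C}\right) = -24 - 160 \sqrt{C}$)
$- \frac{25101}{r{\left(157 \right)}} - \frac{35109}{P{\left(\left(0 + 4\right) \left(-6\right) \right)}} = - \frac{25101}{276} - \frac{35109}{-24 - 160 \sqrt{\left(0 + 4\right) \left(-6\right)}} = \left(-25101\right) \frac{1}{276} - \frac{35109}{-24 - 160 \sqrt{4 \left(-6\right)}} = - \frac{8367}{92} - \frac{35109}{-24 - 160 \sqrt{-24}} = - \frac{8367}{92} - \frac{35109}{-24 - 160 \cdot 2 i \sqrt{6}} = - \frac{8367}{92} - \frac{35109}{-24 - 320 i \sqrt{6}}$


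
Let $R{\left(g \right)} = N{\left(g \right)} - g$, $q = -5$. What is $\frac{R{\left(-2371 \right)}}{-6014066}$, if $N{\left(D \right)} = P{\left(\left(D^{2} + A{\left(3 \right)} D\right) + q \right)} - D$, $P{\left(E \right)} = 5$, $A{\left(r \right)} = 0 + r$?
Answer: $- \frac{4747}{6014066} \approx -0.00078932$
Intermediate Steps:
$A{\left(r \right)} = r$
$N{\left(D \right)} = 5 - D$
$R{\left(g \right)} = 5 - 2 g$ ($R{\left(g \right)} = \left(5 - g\right) - g = 5 - 2 g$)
$\frac{R{\left(-2371 \right)}}{-6014066} = \frac{5 - -4742}{-6014066} = \left(5 + 4742\right) \left(- \frac{1}{6014066}\right) = 4747 \left(- \frac{1}{6014066}\right) = - \frac{4747}{6014066}$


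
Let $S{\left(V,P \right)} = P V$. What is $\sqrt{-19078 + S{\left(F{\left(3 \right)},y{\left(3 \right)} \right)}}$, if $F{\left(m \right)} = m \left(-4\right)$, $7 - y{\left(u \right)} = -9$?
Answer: $i \sqrt{19270} \approx 138.82 i$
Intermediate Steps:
$y{\left(u \right)} = 16$ ($y{\left(u \right)} = 7 - -9 = 7 + 9 = 16$)
$F{\left(m \right)} = - 4 m$
$\sqrt{-19078 + S{\left(F{\left(3 \right)},y{\left(3 \right)} \right)}} = \sqrt{-19078 + 16 \left(\left(-4\right) 3\right)} = \sqrt{-19078 + 16 \left(-12\right)} = \sqrt{-19078 - 192} = \sqrt{-19270} = i \sqrt{19270}$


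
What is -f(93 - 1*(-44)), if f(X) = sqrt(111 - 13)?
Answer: -7*sqrt(2) ≈ -9.8995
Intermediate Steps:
f(X) = 7*sqrt(2) (f(X) = sqrt(98) = 7*sqrt(2))
-f(93 - 1*(-44)) = -7*sqrt(2)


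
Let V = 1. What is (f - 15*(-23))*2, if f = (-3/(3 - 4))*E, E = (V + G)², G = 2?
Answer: 744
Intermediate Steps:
E = 9 (E = (1 + 2)² = 3² = 9)
f = 27 (f = (-3/(3 - 4))*9 = (-3/(-1))*9 = -1*(-3)*9 = 3*9 = 27)
(f - 15*(-23))*2 = (27 - 15*(-23))*2 = (27 + 345)*2 = 372*2 = 744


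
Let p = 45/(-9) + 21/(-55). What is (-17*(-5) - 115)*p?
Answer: 1776/11 ≈ 161.45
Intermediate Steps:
p = -296/55 (p = 45*(-⅑) + 21*(-1/55) = -5 - 21/55 = -296/55 ≈ -5.3818)
(-17*(-5) - 115)*p = (-17*(-5) - 115)*(-296/55) = (85 - 115)*(-296/55) = -30*(-296/55) = 1776/11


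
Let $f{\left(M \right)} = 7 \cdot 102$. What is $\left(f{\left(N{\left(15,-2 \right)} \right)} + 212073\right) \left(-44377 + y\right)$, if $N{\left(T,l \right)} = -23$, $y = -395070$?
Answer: $-93508608789$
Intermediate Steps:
$f{\left(M \right)} = 714$
$\left(f{\left(N{\left(15,-2 \right)} \right)} + 212073\right) \left(-44377 + y\right) = \left(714 + 212073\right) \left(-44377 - 395070\right) = 212787 \left(-439447\right) = -93508608789$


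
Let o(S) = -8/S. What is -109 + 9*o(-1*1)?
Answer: -37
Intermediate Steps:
-109 + 9*o(-1*1) = -109 + 9*(-8/((-1*1))) = -109 + 9*(-8/(-1)) = -109 + 9*(-8*(-1)) = -109 + 9*8 = -109 + 72 = -37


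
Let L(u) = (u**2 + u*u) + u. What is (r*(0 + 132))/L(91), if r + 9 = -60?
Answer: -3036/5551 ≈ -0.54693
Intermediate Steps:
r = -69 (r = -9 - 60 = -69)
L(u) = u + 2*u**2 (L(u) = (u**2 + u**2) + u = 2*u**2 + u = u + 2*u**2)
(r*(0 + 132))/L(91) = (-69*(0 + 132))/((91*(1 + 2*91))) = (-69*132)/((91*(1 + 182))) = -9108/(91*183) = -9108/16653 = -9108*1/16653 = -3036/5551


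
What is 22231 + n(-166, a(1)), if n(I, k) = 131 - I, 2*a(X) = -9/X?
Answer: 22528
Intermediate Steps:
a(X) = -9/(2*X) (a(X) = (-9/X)/2 = -9/(2*X))
22231 + n(-166, a(1)) = 22231 + (131 - 1*(-166)) = 22231 + (131 + 166) = 22231 + 297 = 22528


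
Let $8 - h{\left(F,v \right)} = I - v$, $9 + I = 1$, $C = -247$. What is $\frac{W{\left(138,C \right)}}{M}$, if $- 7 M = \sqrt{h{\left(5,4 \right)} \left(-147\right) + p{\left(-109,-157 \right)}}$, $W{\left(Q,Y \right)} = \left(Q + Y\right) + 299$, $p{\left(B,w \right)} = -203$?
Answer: $\frac{190 i \sqrt{3143}}{449} \approx 23.724 i$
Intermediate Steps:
$I = -8$ ($I = -9 + 1 = -8$)
$W{\left(Q,Y \right)} = 299 + Q + Y$
$h{\left(F,v \right)} = 16 + v$ ($h{\left(F,v \right)} = 8 - \left(-8 - v\right) = 8 + \left(8 + v\right) = 16 + v$)
$M = - \frac{i \sqrt{3143}}{7}$ ($M = - \frac{\sqrt{\left(16 + 4\right) \left(-147\right) - 203}}{7} = - \frac{\sqrt{20 \left(-147\right) - 203}}{7} = - \frac{\sqrt{-2940 - 203}}{7} = - \frac{\sqrt{-3143}}{7} = - \frac{i \sqrt{3143}}{7} \approx - 8.0089 i$)
$\frac{W{\left(138,C \right)}}{M} = \frac{299 + 138 - 247}{\left(- \frac{1}{7}\right) i \sqrt{3143}} = 190 \frac{i \sqrt{3143}}{449} = \frac{190 i \sqrt{3143}}{449}$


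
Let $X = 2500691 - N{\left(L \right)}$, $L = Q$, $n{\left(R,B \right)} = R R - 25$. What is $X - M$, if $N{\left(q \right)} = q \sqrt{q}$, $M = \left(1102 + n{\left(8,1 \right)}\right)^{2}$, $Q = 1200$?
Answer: $1198810 - 24000 \sqrt{3} \approx 1.1572 \cdot 10^{6}$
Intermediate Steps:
$n{\left(R,B \right)} = -25 + R^{2}$ ($n{\left(R,B \right)} = R^{2} - 25 = -25 + R^{2}$)
$L = 1200$
$M = 1301881$ ($M = \left(1102 - \left(25 - 8^{2}\right)\right)^{2} = \left(1102 + \left(-25 + 64\right)\right)^{2} = \left(1102 + 39\right)^{2} = 1141^{2} = 1301881$)
$N{\left(q \right)} = q^{\frac{3}{2}}$
$X = 2500691 - 24000 \sqrt{3}$ ($X = 2500691 - 1200^{\frac{3}{2}} = 2500691 - 24000 \sqrt{3} \approx 2.4591 \cdot 10^{6}$)
$X - M = \left(2500691 - 24000 \sqrt{3}\right) - 1301881 = 1198810 - 24000 \sqrt{3}$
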